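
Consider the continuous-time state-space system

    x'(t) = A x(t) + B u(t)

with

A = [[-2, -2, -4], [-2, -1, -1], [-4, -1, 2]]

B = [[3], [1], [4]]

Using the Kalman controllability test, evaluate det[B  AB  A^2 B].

AB = [[-24], [-11], [-5]]
A^2B = [[90], [64], [97]]
Controllability matrix C = [B  AB  A^2B] = [[3, -24, 90], [1, -11, 64], [4, -5, 97]]
Expanding along the first row, det(C) = 3·((-11)·97 - 64·(-5)) - (-24)·(1·97 - 64·4) + 90·(1·(-5) - (-11)·4) = 3·(-747) - (-24)·(-159) + 90·39 = -2547
Since det(C) ≠ 0, rank(C) = 3 and the system is completely controllable.

-2547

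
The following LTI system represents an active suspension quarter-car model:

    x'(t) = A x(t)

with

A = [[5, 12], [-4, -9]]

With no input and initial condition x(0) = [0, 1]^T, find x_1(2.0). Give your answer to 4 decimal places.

det(sI - A) = s^2 - (tr A)s + det A, with tr A = 5 + (-9) = -4 and det A = 5·(-9) - 12·(-4) = -45 - (-48) = 3.
So p(s) = det(sI - A) = s^2 + 4s + 3.
Factor s^2 + 4s + 3: two numbers with sum -4 and product 3 are -1 and -3, so s^2 + 4s + 3 = (s + 1)(s + 3).
Hence p(s) = (s + 1) (s + 3), with roots -3, -1.
The eigenvalues -3, -1 are distinct and real, so A is diagonalisable and x(t) = e^{At} x(0) = V diag(e^{λ_i t}) V^{-1} x(0), where the columns of V are the eigenvectors.
λ = -3: A - (-3)I = [[8, 12], [-4, -6]]. Row 1 gives 8·v1 + 12·v2 = 0, so take v_1 = [3, -2]^T.
λ = -1: A - (-1)I = [[6, 12], [-4, -8]]. Row 1 gives 6·v1 + 12·v2 = 0, so take v_2 = [2, -1]^T.
V = [v_1 v_2] = [[3, 2], [-2, -1]] has det V = 1, so V^{-1} = adj(V)/det V = [[-1, -2], [2, 3]].
Modal coordinates z(0) = V^{-1} x(0): (-1)·0 + (-2)·1 = -2; 2·0 + 3·1 = 3; so z(0) = [-2, 3]^T.
x_1(t) = Σ_i (v_i)_1 · z_i(0) · e^{λ_i t} (row 1 of V times the modal terms).
x_1(2.0) = 3·(-2)·e^{-3·2.0} + 2·3·e^{-1·2.0} = (-6)·0.002479 + 6·0.135335 = 0.7971.

0.7971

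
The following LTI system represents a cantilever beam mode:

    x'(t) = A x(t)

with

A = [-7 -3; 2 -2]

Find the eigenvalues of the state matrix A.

-5, -4

det(sI - A) = s^2 - (tr A)s + det A, with tr A = (-7) + (-2) = -9 and det A = (-7)·(-2) - (-3)·2 = 14 - (-6) = 20.
So p(s) = det(sI - A) = s^2 + 9s + 20.
Factor s^2 + 9s + 20: two numbers with sum -9 and product 20 are -4 and -5, so s^2 + 9s + 20 = (s + 4)(s + 5).
Hence p(s) = (s + 4) (s + 5), with roots -5, -4.
All eigenvalues have negative real part, so the system is asymptotically stable.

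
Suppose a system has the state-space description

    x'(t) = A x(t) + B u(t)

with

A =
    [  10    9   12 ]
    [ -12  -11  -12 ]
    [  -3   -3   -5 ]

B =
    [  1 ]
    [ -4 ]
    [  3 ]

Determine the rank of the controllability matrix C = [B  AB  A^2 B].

2

AB = [[10], [-4], [-6]]
A^2B = [[-8], [-4], [12]]
Controllability matrix C = [B  AB  A^2B] = [[1, 10, -8], [-4, -4, -4], [3, -6, 12]]
The rows r1, r2, r3 of C are linearly dependent: r1 + r2 + r3 = 0 (check each entry), so rank(C) ≤ 2.
The 2×2 minor from rows 1, 2, columns 1, 2 is 1·(-4) - 10·(-4) = -4 - (-40) = 36 ≠ 0, so rank(C) = 2.
rank(C) = 2 < n = 3, so the pair (A, B) is not completely controllable.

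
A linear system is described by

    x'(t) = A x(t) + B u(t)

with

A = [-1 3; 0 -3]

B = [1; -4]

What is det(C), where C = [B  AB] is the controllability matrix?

-40

AB = [[-13], [12]]
Controllability matrix C = [B  AB] = [[1, -13], [-4, 12]]
det(C) = 1·12 - (-13)·(-4) = 12 - 52 = -40
Since det(C) ≠ 0, rank(C) = 2 and the system is completely controllable.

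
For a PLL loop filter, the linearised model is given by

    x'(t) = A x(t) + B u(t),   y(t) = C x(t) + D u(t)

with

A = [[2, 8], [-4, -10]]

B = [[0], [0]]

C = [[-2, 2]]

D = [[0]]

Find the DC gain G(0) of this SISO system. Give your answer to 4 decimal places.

0.0000

G(0) = C(-A)^{-1}B + D = -C A^{-1} B + D.
det A = 12, so A^{-1} = (1/12)·adj(A) = [[-5/6, -2/3], [1/3, 1/6]]
A^{-1} B = [0, 0]^T
C A^{-1} B = 0
G(0) = D - C A^{-1} B = 0 - (0) = 0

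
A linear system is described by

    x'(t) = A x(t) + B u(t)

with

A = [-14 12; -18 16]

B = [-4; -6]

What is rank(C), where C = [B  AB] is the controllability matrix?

1

AB = [[-16], [-24]]
Controllability matrix C = [B  AB] = [[-4, -16], [-6, -24]]
Every column of C is a scalar multiple of column 1 = [-4, -6] (multipliers 1, 4), so the columns span a one-dimensional space.
C ≠ 0, hence rank(C) = 1.
rank(C) = 1 < n = 2, so the pair (A, B) is not completely controllable.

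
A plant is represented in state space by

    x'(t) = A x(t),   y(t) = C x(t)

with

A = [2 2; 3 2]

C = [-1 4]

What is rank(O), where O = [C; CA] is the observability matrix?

CA = [[10, 6]]
Observability matrix O = [C; CA] = [[-1, 4], [10, 6]]
det(O) = (-1)·6 - 4·10 = -6 - 40 = -46 ≠ 0, so rank(O) = 2.
rank(O) = 2 = n, so the pair (A, C) is completely observable.

2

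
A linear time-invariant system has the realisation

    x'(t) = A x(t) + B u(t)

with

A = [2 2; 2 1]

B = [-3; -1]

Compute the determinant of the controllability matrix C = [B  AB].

AB = [[-8], [-7]]
Controllability matrix C = [B  AB] = [[-3, -8], [-1, -7]]
det(C) = (-3)·(-7) - (-8)·(-1) = 21 - 8 = 13
Since det(C) ≠ 0, rank(C) = 2 and the system is completely controllable.

13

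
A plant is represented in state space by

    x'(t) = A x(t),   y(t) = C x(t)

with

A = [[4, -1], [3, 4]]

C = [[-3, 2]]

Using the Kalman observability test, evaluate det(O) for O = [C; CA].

-21

CA = [[-6, 11]]
Observability matrix O = [C; CA] = [[-3, 2], [-6, 11]]
det(O) = (-3)·11 - 2·(-6) = -33 - (-12) = -21
Since det(O) ≠ 0, rank(O) = 2 and the system is completely observable.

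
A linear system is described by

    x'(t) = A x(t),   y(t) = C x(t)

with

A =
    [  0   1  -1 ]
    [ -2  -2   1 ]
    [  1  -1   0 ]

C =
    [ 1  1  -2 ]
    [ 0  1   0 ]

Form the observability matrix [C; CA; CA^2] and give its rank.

CA = [[-4, 1, 0], [-2, -2, 1]]
CA^2 = [[-2, -6, 5], [5, 1, 0]]
Observability matrix O = [C; CA; CA^2] = [[1, 1, -2], [0, 1, 0], [-4, 1, 0], [-2, -2, 1], [-2, -6, 5], [5, 1, 0]]
Take the 3×3 submatrix of O formed by rows 1, 2, 3: [[1, 1, -2], [0, 1, 0], [-4, 1, 0]]. Its determinant is 1·(1·0 - 0·1) - 1·(0·0 - 0·(-4)) + (-2)·(0·1 - 1·(-4)) = 1·0 - 1·0 + (-2)·4 = -8 ≠ 0.
So rank(O) ≥ 3; since O has 3 columns, rank(O) = 3.
rank(O) = 3 = n, so the pair (A, C) is completely observable.

3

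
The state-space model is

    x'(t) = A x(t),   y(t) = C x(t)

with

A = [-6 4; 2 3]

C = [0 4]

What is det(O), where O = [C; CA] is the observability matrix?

-32

CA = [[8, 12]]
Observability matrix O = [C; CA] = [[0, 4], [8, 12]]
det(O) = 0·12 - 4·8 = 0 - 32 = -32
Since det(O) ≠ 0, rank(O) = 2 and the system is completely observable.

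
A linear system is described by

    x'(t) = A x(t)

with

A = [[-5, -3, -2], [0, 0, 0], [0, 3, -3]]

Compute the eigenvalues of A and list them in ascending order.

-5, -3, 0

det(sI - A) = s^3 - (tr A)s^2 + (M11 + M22 + M33)s - det A, where Mii is the 2×2 principal minor of A obtained by deleting row i and column i.
tr A = (-5) + 0 + (-3) = -8; M11 = 0·(-3) - 0·3 = 0 - 0 = 0; M22 = (-5)·(-3) - (-2)·0 = 15 - 0 = 15; M33 = (-5)·0 - (-3)·0 = 0 - 0 = 0; sum of minors = 15.
det A = (-5)·(0·(-3) - 0·3) - (-3)·(0·(-3) - 0·0) + (-2)·(0·3 - 0·0) = (-5)·0 - (-3)·0 + (-2)·0 = 0.
So p(s) = det(sI - A) = s^3 + 8s^2 + 15s.
The constant term is 0, so p(s) = s(s^2 + 8s + 15).
Factor s^2 + 8s + 15: two numbers with sum -8 and product 15 are -3 and -5, so s^2 + 8s + 15 = (s + 3)(s + 5).
Hence p(s) = s (s + 3) (s + 5), with roots -5, -3, 0.
At least one eigenvalue has non-negative real part, so the system is not asymptotically stable.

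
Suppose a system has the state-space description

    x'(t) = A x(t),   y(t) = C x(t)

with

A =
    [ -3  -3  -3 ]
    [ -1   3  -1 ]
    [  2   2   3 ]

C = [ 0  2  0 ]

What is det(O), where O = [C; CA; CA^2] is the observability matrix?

CA = [[-2, 6, -2]]
CA^2 = [[-4, 20, -6]]
Observability matrix O = [C; CA; CA^2] = [[0, 2, 0], [-2, 6, -2], [-4, 20, -6]]
Expanding along the first row, det(O) = 0·(6·(-6) - (-2)·20) - 2·((-2)·(-6) - (-2)·(-4)) + 0·((-2)·20 - 6·(-4)) = 0·4 - 2·4 + 0·(-16) = -8
Since det(O) ≠ 0, rank(O) = 3 and the system is completely observable.

-8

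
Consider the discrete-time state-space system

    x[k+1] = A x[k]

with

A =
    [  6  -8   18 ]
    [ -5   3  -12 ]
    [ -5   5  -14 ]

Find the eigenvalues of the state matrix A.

det(zI - A) = z^3 - (tr A)z^2 + (M11 + M22 + M33)z - det A, where Mii is the 2×2 principal minor of A obtained by deleting row i and column i.
tr A = 6 + 3 + (-14) = -5; M11 = 3·(-14) - (-12)·5 = -42 - (-60) = 18; M22 = 6·(-14) - 18·(-5) = -84 - (-90) = 6; M33 = 6·3 - (-8)·(-5) = 18 - 40 = -22; sum of minors = 2.
det A = 6·(3·(-14) - (-12)·5) - (-8)·((-5)·(-14) - (-12)·(-5)) + 18·((-5)·5 - 3·(-5)) = 6·18 - (-8)·10 + 18·(-10) = 8.
So p(z) = det(zI - A) = z^3 + 5z^2 + 2z - 8.
Rational-root test: any integer root divides -8. Testing small divisors, z = 1 works: p(1) = 1 + 5 + 2 + (-8) = 0, so (z - 1) is a factor.
Dividing, p(z) = (z - 1)(z^2 + 6z + 8).
Factor z^2 + 6z + 8: two numbers with sum -6 and product 8 are -2 and -4, so z^2 + 6z + 8 = (z + 2)(z + 4).
Hence p(z) = (z - 1) (z + 2) (z + 4), with roots -4, -2, 1.

-4, -2, 1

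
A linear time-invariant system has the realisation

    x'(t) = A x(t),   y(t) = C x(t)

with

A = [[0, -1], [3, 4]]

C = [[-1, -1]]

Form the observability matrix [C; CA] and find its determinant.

0

CA = [[-3, -3]]
Observability matrix O = [C; CA] = [[-1, -1], [-3, -3]]
det(O) = (-1)·(-3) - (-1)·(-3) = 3 - 3 = 0
Since det(O) = 0, rank(O) < 2 and the system is not completely observable.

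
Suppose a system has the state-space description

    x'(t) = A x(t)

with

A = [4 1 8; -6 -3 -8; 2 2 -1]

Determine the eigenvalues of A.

det(sI - A) = s^3 - (tr A)s^2 + (M11 + M22 + M33)s - det A, where Mii is the 2×2 principal minor of A obtained by deleting row i and column i.
tr A = 4 + (-3) + (-1) = 0; M11 = (-3)·(-1) - (-8)·2 = 3 - (-16) = 19; M22 = 4·(-1) - 8·2 = -4 - 16 = -20; M33 = 4·(-3) - 1·(-6) = -12 - (-6) = -6; sum of minors = -7.
det A = 4·((-3)·(-1) - (-8)·2) - 1·((-6)·(-1) - (-8)·2) + 8·((-6)·2 - (-3)·2) = 4·19 - 1·22 + 8·(-6) = 6.
So p(s) = det(sI - A) = s^3 - 7s - 6.
Rational-root test: any integer root divides -6. Testing small divisors, s = -1 works: p(-1) = -1 + 0 + 7 + (-6) = 0, so (s + 1) is a factor.
Dividing, p(s) = (s + 1)(s^2 - s - 6).
Factor s^2 - s - 6: two numbers with sum 1 and product -6 are 3 and -2, so s^2 - s - 6 = (s - 3)(s + 2).
Hence p(s) = (s - 3) (s + 1) (s + 2), with roots -2, -1, 3.
At least one eigenvalue has non-negative real part, so the system is not asymptotically stable.

-2, -1, 3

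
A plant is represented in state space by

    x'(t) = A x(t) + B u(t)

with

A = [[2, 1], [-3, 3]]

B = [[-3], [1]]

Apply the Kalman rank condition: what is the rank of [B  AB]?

AB = [[-5], [12]]
Controllability matrix C = [B  AB] = [[-3, -5], [1, 12]]
det(C) = (-3)·12 - (-5)·1 = -36 - (-5) = -31 ≠ 0, so rank(C) = 2.
rank(C) = 2 = n, so the pair (A, B) is completely controllable.

2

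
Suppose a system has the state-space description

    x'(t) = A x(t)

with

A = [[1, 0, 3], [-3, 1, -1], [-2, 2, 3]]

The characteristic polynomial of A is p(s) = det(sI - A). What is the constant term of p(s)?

7

Expand det(sI - A) for the 3×3 matrix.
p(s) = s^3 - 5s^2 + 15s + 7.
(Check: constant term = det(-A) = (-1)^3 det A = 7; coefficient of s^2 = -tr A = -5.)
The constant term is 7.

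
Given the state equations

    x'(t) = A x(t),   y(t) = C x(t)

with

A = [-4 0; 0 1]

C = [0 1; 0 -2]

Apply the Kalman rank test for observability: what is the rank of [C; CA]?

CA = [[0, 1], [0, -2]]
Observability matrix O = [C; CA] = [[0, 1], [0, -2], [0, 1], [0, -2]]
Every row of O is a scalar multiple of row 1 = [0, 1] (multipliers 1, -2, 1, -2), so the rows span a one-dimensional space.
O ≠ 0, hence rank(O) = 1.
rank(O) = 1 < n = 2, so the pair (A, C) is not completely observable.

1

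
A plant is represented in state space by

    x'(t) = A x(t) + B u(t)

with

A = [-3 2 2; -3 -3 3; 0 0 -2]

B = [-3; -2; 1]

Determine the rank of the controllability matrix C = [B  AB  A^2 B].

AB = [[7], [18], [-2]]
A^2B = [[11], [-81], [4]]
Controllability matrix C = [B  AB  A^2B] = [[-3, 7, 11], [-2, 18, -81], [1, -2, 4]]
det(C) = (-3)·(18·4 - (-81)·(-2)) - 7·((-2)·4 - (-81)·1) + 11·((-2)·(-2) - 18·1) = (-3)·(-90) - 7·73 + 11·(-14) = -395 ≠ 0, so rank(C) = 3.
rank(C) = 3 = n, so the pair (A, B) is completely controllable.

3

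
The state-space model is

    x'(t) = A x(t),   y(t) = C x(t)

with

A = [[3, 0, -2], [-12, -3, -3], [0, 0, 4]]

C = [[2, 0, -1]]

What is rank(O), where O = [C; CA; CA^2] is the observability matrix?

2

CA = [[6, 0, -8]]
CA^2 = [[18, 0, -44]]
Observability matrix O = [C; CA; CA^2] = [[2, 0, -1], [6, 0, -8], [18, 0, -44]]
Column 2 of O is identically zero, so rank(O) ≤ 2.
The 2×2 minor from rows 1, 2, columns 1, 3 is 2·(-8) - (-1)·6 = -16 - (-6) = -10 ≠ 0, so rank(O) = 2.
rank(O) = 2 < n = 3, so the pair (A, C) is not completely observable.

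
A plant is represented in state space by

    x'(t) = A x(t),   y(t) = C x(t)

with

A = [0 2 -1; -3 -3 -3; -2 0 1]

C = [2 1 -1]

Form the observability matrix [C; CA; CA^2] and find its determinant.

CA = [[-1, 1, -6]]
CA^2 = [[9, -5, -8]]
Observability matrix O = [C; CA; CA^2] = [[2, 1, -1], [-1, 1, -6], [9, -5, -8]]
Expanding along the first row, det(O) = 2·(1·(-8) - (-6)·(-5)) - 1·((-1)·(-8) - (-6)·9) + (-1)·((-1)·(-5) - 1·9) = 2·(-38) - 1·62 + (-1)·(-4) = -134
Since det(O) ≠ 0, rank(O) = 3 and the system is completely observable.

-134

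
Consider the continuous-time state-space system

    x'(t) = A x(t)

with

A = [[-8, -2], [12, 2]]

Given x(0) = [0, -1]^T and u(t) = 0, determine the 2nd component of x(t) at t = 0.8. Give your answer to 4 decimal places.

det(sI - A) = s^2 - (tr A)s + det A, with tr A = (-8) + 2 = -6 and det A = (-8)·2 - (-2)·12 = -16 - (-24) = 8.
So p(s) = det(sI - A) = s^2 + 6s + 8.
Factor s^2 + 6s + 8: two numbers with sum -6 and product 8 are -2 and -4, so s^2 + 6s + 8 = (s + 2)(s + 4).
Hence p(s) = (s + 2) (s + 4), with roots -4, -2.
The eigenvalues -4, -2 are distinct and real, so A is diagonalisable and x(t) = e^{At} x(0) = V diag(e^{λ_i t}) V^{-1} x(0), where the columns of V are the eigenvectors.
λ = -4: A - (-4)I = [[-4, -2], [12, 6]]. Row 1 gives (-4)·v1 + (-2)·v2 = 0, so take v_1 = [1, -2]^T.
λ = -2: A - (-2)I = [[-6, -2], [12, 4]]. Row 1 gives (-6)·v1 + (-2)·v2 = 0, so take v_2 = [1, -3]^T.
V = [v_1 v_2] = [[1, 1], [-2, -3]] has det V = -1, so V^{-1} = adj(V)/det V = [[3, 1], [-2, -1]].
Modal coordinates z(0) = V^{-1} x(0): 3·0 + 1·(-1) = -1; (-2)·0 + (-1)·(-1) = 1; so z(0) = [-1, 1]^T.
x_2(t) = Σ_i (v_i)_2 · z_i(0) · e^{λ_i t} (row 2 of V times the modal terms).
x_2(0.8) = (-2)·(-1)·e^{-4·0.8} + (-3)·1·e^{-2·0.8} = 2·0.040762 + (-3)·0.201897 = -0.5242.

-0.5242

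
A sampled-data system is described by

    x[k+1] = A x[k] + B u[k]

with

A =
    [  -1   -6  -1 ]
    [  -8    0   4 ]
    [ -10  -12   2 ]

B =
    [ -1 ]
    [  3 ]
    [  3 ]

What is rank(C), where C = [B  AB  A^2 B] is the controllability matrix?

2

AB = [[-20], [20], [-20]]
A^2B = [[-80], [80], [-80]]
Controllability matrix C = [B  AB  A^2B] = [[-1, -20, -80], [3, 20, 80], [3, -20, -80]]
The rows r1, r2, r3 of C are linearly dependent: -3·r1 - 2·r2 + r3 = 0 (check each entry), so rank(C) ≤ 2.
The 2×2 minor from rows 1, 2, columns 1, 2 is (-1)·20 - (-20)·3 = -20 - (-60) = 40 ≠ 0, so rank(C) = 2.
rank(C) = 2 < n = 3, so the pair (A, B) is not completely controllable.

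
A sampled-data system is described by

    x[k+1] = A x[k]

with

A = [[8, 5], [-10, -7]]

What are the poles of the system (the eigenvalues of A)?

det(zI - A) = z^2 - (tr A)z + det A, with tr A = 8 + (-7) = 1 and det A = 8·(-7) - 5·(-10) = -56 - (-50) = -6.
So p(z) = det(zI - A) = z^2 - z - 6.
Factor z^2 - z - 6: two numbers with sum 1 and product -6 are 3 and -2, so z^2 - z - 6 = (z - 3)(z + 2).
Hence p(z) = (z - 3) (z + 2), with roots -2, 3.

-2, 3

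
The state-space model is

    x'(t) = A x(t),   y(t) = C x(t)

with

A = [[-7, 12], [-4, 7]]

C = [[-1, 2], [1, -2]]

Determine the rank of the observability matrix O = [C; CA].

1

CA = [[-1, 2], [1, -2]]
Observability matrix O = [C; CA] = [[-1, 2], [1, -2], [-1, 2], [1, -2]]
Every row of O is a scalar multiple of row 1 = [-1, 2] (multipliers 1, -1, 1, -1), so the rows span a one-dimensional space.
O ≠ 0, hence rank(O) = 1.
rank(O) = 1 < n = 2, so the pair (A, C) is not completely observable.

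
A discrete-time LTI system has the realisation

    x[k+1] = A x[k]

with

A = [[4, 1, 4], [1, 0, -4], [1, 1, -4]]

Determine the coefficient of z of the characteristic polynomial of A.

Expand det(zI - A) for the 3×3 matrix.
p(z) = z^3 - 17z - 20.
(Check: constant term = det(-A) = (-1)^3 det A = -20; coefficient of z^2 = -tr A = 0.)
The coefficient of z is -17.

-17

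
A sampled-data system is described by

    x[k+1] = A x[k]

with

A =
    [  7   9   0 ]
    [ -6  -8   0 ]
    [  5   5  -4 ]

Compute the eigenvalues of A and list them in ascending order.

det(zI - A) = z^3 - (tr A)z^2 + (M11 + M22 + M33)z - det A, where Mii is the 2×2 principal minor of A obtained by deleting row i and column i.
tr A = 7 + (-8) + (-4) = -5; M11 = (-8)·(-4) - 0·5 = 32 - 0 = 32; M22 = 7·(-4) - 0·5 = -28 - 0 = -28; M33 = 7·(-8) - 9·(-6) = -56 - (-54) = -2; sum of minors = 2.
det A = 7·((-8)·(-4) - 0·5) - 9·((-6)·(-4) - 0·5) + 0·((-6)·5 - (-8)·5) = 7·32 - 9·24 + 0·10 = 8.
So p(z) = det(zI - A) = z^3 + 5z^2 + 2z - 8.
Rational-root test: any integer root divides -8. Testing small divisors, z = 1 works: p(1) = 1 + 5 + 2 + (-8) = 0, so (z - 1) is a factor.
Dividing, p(z) = (z - 1)(z^2 + 6z + 8).
Factor z^2 + 6z + 8: two numbers with sum -6 and product 8 are -2 and -4, so z^2 + 6z + 8 = (z + 2)(z + 4).
Hence p(z) = (z - 1) (z + 2) (z + 4), with roots -4, -2, 1.

-4, -2, 1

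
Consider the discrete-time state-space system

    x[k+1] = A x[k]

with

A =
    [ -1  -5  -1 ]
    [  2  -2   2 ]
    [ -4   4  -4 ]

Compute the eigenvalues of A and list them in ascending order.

det(zI - A) = z^3 - (tr A)z^2 + (M11 + M22 + M33)z - det A, where Mii is the 2×2 principal minor of A obtained by deleting row i and column i.
tr A = (-1) + (-2) + (-4) = -7; M11 = (-2)·(-4) - 2·4 = 8 - 8 = 0; M22 = (-1)·(-4) - (-1)·(-4) = 4 - 4 = 0; M33 = (-1)·(-2) - (-5)·2 = 2 - (-10) = 12; sum of minors = 12.
det A = (-1)·((-2)·(-4) - 2·4) - (-5)·(2·(-4) - 2·(-4)) + (-1)·(2·4 - (-2)·(-4)) = (-1)·0 - (-5)·0 + (-1)·0 = 0.
So p(z) = det(zI - A) = z^3 + 7z^2 + 12z.
The constant term is 0, so p(z) = z(z^2 + 7z + 12).
Factor z^2 + 7z + 12: two numbers with sum -7 and product 12 are -3 and -4, so z^2 + 7z + 12 = (z + 3)(z + 4).
Hence p(z) = z (z + 3) (z + 4), with roots -4, -3, 0.

-4, -3, 0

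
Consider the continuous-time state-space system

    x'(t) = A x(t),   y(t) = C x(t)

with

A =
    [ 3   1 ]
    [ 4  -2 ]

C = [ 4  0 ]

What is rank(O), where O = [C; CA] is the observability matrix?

2

CA = [[12, 4]]
Observability matrix O = [C; CA] = [[4, 0], [12, 4]]
det(O) = 4·4 - 0·12 = 16 - 0 = 16 ≠ 0, so rank(O) = 2.
rank(O) = 2 = n, so the pair (A, C) is completely observable.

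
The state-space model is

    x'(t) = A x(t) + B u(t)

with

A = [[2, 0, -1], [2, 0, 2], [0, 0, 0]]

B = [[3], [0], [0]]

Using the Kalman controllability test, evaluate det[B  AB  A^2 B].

0

AB = [[6], [6], [0]]
A^2B = [[12], [12], [0]]
Controllability matrix C = [B  AB  A^2B] = [[3, 6, 12], [0, 6, 12], [0, 0, 0]]
Expanding along the first row, det(C) = 3·(6·0 - 12·0) - 6·(0·0 - 12·0) + 12·(0·0 - 6·0) = 3·0 - 6·0 + 12·0 = 0
Since det(C) = 0, rank(C) < 3 and the system is not completely controllable.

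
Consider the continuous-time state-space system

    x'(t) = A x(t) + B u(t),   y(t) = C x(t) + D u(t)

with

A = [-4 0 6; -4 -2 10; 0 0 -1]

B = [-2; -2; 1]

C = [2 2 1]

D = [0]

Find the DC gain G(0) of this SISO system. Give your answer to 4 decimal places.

G(0) = C(-A)^{-1}B + D = -C A^{-1} B + D.
det A = -8, so A^{-1} = (1/-8)·adj(A) = [[-1/4, 0, -3/2], [1/2, -1/2, -2], [0, 0, -1]]
A^{-1} B = [-1, -2, -1]^T
C A^{-1} B = -7
G(0) = D - C A^{-1} B = 0 - (-7) = 7

7.0000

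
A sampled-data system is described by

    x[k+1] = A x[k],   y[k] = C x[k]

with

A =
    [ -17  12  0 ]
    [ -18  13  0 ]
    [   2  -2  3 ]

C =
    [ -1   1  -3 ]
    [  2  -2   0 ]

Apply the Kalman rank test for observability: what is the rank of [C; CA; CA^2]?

2

CA = [[-7, 7, -9], [2, -2, 0]]
CA^2 = [[-25, 25, -27], [2, -2, 0]]
Observability matrix O = [C; CA; CA^2] = [[-1, 1, -3], [2, -2, 0], [-7, 7, -9], [2, -2, 0], [-25, 25, -27], [2, -2, 0]]
The columns c1, c2, c3 of O are linearly dependent: c1 + c2 = 0 (check each entry), so rank(O) ≤ 2.
The 2×2 minor from rows 1, 2, columns 1, 3 is (-1)·0 - (-3)·2 = 0 - (-6) = 6 ≠ 0, so rank(O) = 2.
rank(O) = 2 < n = 3, so the pair (A, C) is not completely observable.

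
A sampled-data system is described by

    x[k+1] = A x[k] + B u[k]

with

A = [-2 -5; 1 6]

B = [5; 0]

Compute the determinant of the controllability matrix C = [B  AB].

AB = [[-10], [5]]
Controllability matrix C = [B  AB] = [[5, -10], [0, 5]]
det(C) = 5·5 - (-10)·0 = 25 - 0 = 25
Since det(C) ≠ 0, rank(C) = 2 and the system is completely controllable.

25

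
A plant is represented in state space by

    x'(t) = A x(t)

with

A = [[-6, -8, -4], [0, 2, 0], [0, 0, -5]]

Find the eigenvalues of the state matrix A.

-6, -5, 2

det(sI - A) = s^3 - (tr A)s^2 + (M11 + M22 + M33)s - det A, where Mii is the 2×2 principal minor of A obtained by deleting row i and column i.
tr A = (-6) + 2 + (-5) = -9; M11 = 2·(-5) - 0·0 = -10 - 0 = -10; M22 = (-6)·(-5) - (-4)·0 = 30 - 0 = 30; M33 = (-6)·2 - (-8)·0 = -12 - 0 = -12; sum of minors = 8.
det A = (-6)·(2·(-5) - 0·0) - (-8)·(0·(-5) - 0·0) + (-4)·(0·0 - 2·0) = (-6)·(-10) - (-8)·0 + (-4)·0 = 60.
So p(s) = det(sI - A) = s^3 + 9s^2 + 8s - 60.
Rational-root test: any integer root divides -60. Testing small divisors, s = 2 works: p(2) = 8 + 36 + 16 + (-60) = 0, so (s - 2) is a factor.
Dividing, p(s) = (s - 2)(s^2 + 11s + 30).
Factor s^2 + 11s + 30: two numbers with sum -11 and product 30 are -5 and -6, so s^2 + 11s + 30 = (s + 5)(s + 6).
Hence p(s) = (s - 2) (s + 5) (s + 6), with roots -6, -5, 2.
At least one eigenvalue has non-negative real part, so the system is not asymptotically stable.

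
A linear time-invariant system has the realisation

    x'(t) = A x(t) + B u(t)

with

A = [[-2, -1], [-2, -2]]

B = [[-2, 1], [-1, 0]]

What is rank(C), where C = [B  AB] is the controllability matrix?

2

AB = [[5, -2], [6, -2]]
Controllability matrix C = [B  AB] = [[-2, 1, 5, -2], [-1, 0, 6, -2]]
Take the 2×2 submatrix of C formed by columns 1, 2: [[-2, 1], [-1, 0]]. Its determinant is (-2)·0 - 1·(-1) = 0 - (-1) = 1 ≠ 0.
So rank(C) ≥ 2; since C has 2 rows, rank(C) = 2.
rank(C) = 2 = n, so the pair (A, B) is completely controllable.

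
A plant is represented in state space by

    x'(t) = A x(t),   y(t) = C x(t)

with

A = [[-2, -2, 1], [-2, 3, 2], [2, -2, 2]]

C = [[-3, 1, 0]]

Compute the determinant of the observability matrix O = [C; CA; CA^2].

CA = [[4, 9, -1]]
CA^2 = [[-28, 21, 20]]
Observability matrix O = [C; CA; CA^2] = [[-3, 1, 0], [4, 9, -1], [-28, 21, 20]]
Expanding along the first row, det(O) = (-3)·(9·20 - (-1)·21) - 1·(4·20 - (-1)·(-28)) + 0·(4·21 - 9·(-28)) = (-3)·201 - 1·52 + 0·336 = -655
Since det(O) ≠ 0, rank(O) = 3 and the system is completely observable.

-655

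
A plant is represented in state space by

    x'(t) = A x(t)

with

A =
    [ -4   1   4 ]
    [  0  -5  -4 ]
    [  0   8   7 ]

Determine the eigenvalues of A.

det(sI - A) = s^3 - (tr A)s^2 + (M11 + M22 + M33)s - det A, where Mii is the 2×2 principal minor of A obtained by deleting row i and column i.
tr A = (-4) + (-5) + 7 = -2; M11 = (-5)·7 - (-4)·8 = -35 - (-32) = -3; M22 = (-4)·7 - 4·0 = -28 - 0 = -28; M33 = (-4)·(-5) - 1·0 = 20 - 0 = 20; sum of minors = -11.
det A = (-4)·((-5)·7 - (-4)·8) - 1·(0·7 - (-4)·0) + 4·(0·8 - (-5)·0) = (-4)·(-3) - 1·0 + 4·0 = 12.
So p(s) = det(sI - A) = s^3 + 2s^2 - 11s - 12.
Rational-root test: any integer root divides -12. Testing small divisors, s = -1 works: p(-1) = -1 + 2 + 11 + (-12) = 0, so (s + 1) is a factor.
Dividing, p(s) = (s + 1)(s^2 + s - 12).
Factor s^2 + s - 12: two numbers with sum -1 and product -12 are 3 and -4, so s^2 + s - 12 = (s - 3)(s + 4).
Hence p(s) = (s - 3) (s + 1) (s + 4), with roots -4, -1, 3.
At least one eigenvalue has non-negative real part, so the system is not asymptotically stable.

-4, -1, 3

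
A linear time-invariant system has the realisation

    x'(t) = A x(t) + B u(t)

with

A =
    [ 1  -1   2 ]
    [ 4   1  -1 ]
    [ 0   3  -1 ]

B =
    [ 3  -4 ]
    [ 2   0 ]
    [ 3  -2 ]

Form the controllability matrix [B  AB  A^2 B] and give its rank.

AB = [[7, -8], [11, -14], [3, 2]]
A^2B = [[2, 10], [36, -48], [30, -44]]
Controllability matrix C = [B  AB  A^2B] = [[3, -4, 7, -8, 2, 10], [2, 0, 11, -14, 36, -48], [3, -2, 3, 2, 30, -44]]
Take the 3×3 submatrix of C formed by columns 1, 2, 3: [[3, -4, 7], [2, 0, 11], [3, -2, 3]]. Its determinant is 3·(0·3 - 11·(-2)) - (-4)·(2·3 - 11·3) + 7·(2·(-2) - 0·3) = 3·22 - (-4)·(-27) + 7·(-4) = -70 ≠ 0.
So rank(C) ≥ 3; since C has 3 rows, rank(C) = 3.
rank(C) = 3 = n, so the pair (A, B) is completely controllable.

3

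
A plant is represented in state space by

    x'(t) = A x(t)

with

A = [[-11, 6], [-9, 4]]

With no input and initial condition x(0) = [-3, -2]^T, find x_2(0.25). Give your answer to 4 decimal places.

det(sI - A) = s^2 - (tr A)s + det A, with tr A = (-11) + 4 = -7 and det A = (-11)·4 - 6·(-9) = -44 - (-54) = 10.
So p(s) = det(sI - A) = s^2 + 7s + 10.
Factor s^2 + 7s + 10: two numbers with sum -7 and product 10 are -2 and -5, so s^2 + 7s + 10 = (s + 2)(s + 5).
Hence p(s) = (s + 2) (s + 5), with roots -5, -2.
The eigenvalues -5, -2 are distinct and real, so A is diagonalisable and x(t) = e^{At} x(0) = V diag(e^{λ_i t}) V^{-1} x(0), where the columns of V are the eigenvectors.
λ = -5: A - (-5)I = [[-6, 6], [-9, 9]]. Row 1 gives (-6)·v1 + 6·v2 = 0, so take v_1 = [1, 1]^T.
λ = -2: A - (-2)I = [[-9, 6], [-9, 6]]. Row 1 gives (-9)·v1 + 6·v2 = 0, so take v_2 = [2, 3]^T.
V = [v_1 v_2] = [[1, 2], [1, 3]] has det V = 1, so V^{-1} = adj(V)/det V = [[3, -2], [-1, 1]].
Modal coordinates z(0) = V^{-1} x(0): 3·(-3) + (-2)·(-2) = -5; (-1)·(-3) + 1·(-2) = 1; so z(0) = [-5, 1]^T.
x_2(t) = Σ_i (v_i)_2 · z_i(0) · e^{λ_i t} (row 2 of V times the modal terms).
x_2(0.25) = 1·(-5)·e^{-5·0.25} + 3·1·e^{-2·0.25} = (-5)·0.286505 + 3·0.606531 = 0.3871.

0.3871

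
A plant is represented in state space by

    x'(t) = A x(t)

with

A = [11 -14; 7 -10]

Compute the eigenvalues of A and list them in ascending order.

-3, 4

det(sI - A) = s^2 - (tr A)s + det A, with tr A = 11 + (-10) = 1 and det A = 11·(-10) - (-14)·7 = -110 - (-98) = -12.
So p(s) = det(sI - A) = s^2 - s - 12.
Factor s^2 - s - 12: two numbers with sum 1 and product -12 are 4 and -3, so s^2 - s - 12 = (s - 4)(s + 3).
Hence p(s) = (s - 4) (s + 3), with roots -3, 4.
At least one eigenvalue has non-negative real part, so the system is not asymptotically stable.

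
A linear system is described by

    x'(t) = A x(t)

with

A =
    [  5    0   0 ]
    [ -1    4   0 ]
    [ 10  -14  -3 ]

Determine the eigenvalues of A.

det(sI - A) = s^3 - (tr A)s^2 + (M11 + M22 + M33)s - det A, where Mii is the 2×2 principal minor of A obtained by deleting row i and column i.
tr A = 5 + 4 + (-3) = 6; M11 = 4·(-3) - 0·(-14) = -12 - 0 = -12; M22 = 5·(-3) - 0·10 = -15 - 0 = -15; M33 = 5·4 - 0·(-1) = 20 - 0 = 20; sum of minors = -7.
det A = 5·(4·(-3) - 0·(-14)) - 0·((-1)·(-3) - 0·10) + 0·((-1)·(-14) - 4·10) = 5·(-12) - 0·3 + 0·(-26) = -60.
So p(s) = det(sI - A) = s^3 - 6s^2 - 7s + 60.
Rational-root test: any integer root divides 60. Testing small divisors, s = -3 works: p(-3) = -27 + (-54) + 21 + 60 = 0, so (s + 3) is a factor.
Dividing, p(s) = (s + 3)(s^2 - 9s + 20).
Factor s^2 - 9s + 20: two numbers with sum 9 and product 20 are 5 and 4, so s^2 - 9s + 20 = (s - 5)(s - 4).
Hence p(s) = (s - 5) (s - 4) (s + 3), with roots -3, 4, 5.
At least one eigenvalue has non-negative real part, so the system is not asymptotically stable.

-3, 4, 5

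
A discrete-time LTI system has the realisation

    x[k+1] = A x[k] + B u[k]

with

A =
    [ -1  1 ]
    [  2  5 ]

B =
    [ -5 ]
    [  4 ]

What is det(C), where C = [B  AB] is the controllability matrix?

AB = [[9], [10]]
Controllability matrix C = [B  AB] = [[-5, 9], [4, 10]]
det(C) = (-5)·10 - 9·4 = -50 - 36 = -86
Since det(C) ≠ 0, rank(C) = 2 and the system is completely controllable.

-86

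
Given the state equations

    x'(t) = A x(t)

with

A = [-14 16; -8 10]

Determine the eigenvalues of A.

-6, 2

det(sI - A) = s^2 - (tr A)s + det A, with tr A = (-14) + 10 = -4 and det A = (-14)·10 - 16·(-8) = -140 - (-128) = -12.
So p(s) = det(sI - A) = s^2 + 4s - 12.
Factor s^2 + 4s - 12: two numbers with sum -4 and product -12 are 2 and -6, so s^2 + 4s - 12 = (s - 2)(s + 6).
Hence p(s) = (s - 2) (s + 6), with roots -6, 2.
At least one eigenvalue has non-negative real part, so the system is not asymptotically stable.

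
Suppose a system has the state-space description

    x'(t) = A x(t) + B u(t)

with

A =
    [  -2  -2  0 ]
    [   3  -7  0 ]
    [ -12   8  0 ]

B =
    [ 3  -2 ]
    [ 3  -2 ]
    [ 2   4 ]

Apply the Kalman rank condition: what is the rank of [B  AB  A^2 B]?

2

AB = [[-12, 8], [-12, 8], [-12, 8]]
A^2B = [[48, -32], [48, -32], [48, -32]]
Controllability matrix C = [B  AB  A^2B] = [[3, -2, -12, 8, 48, -32], [3, -2, -12, 8, 48, -32], [2, 4, -12, 8, 48, -32]]
The rows r1, r2, r3 of C are linearly dependent: -r1 + r2 = 0 (check each entry), so rank(C) ≤ 2.
The 2×2 minor from rows 1, 3, columns 1, 2 is 3·4 - (-2)·2 = 12 - (-4) = 16 ≠ 0, so rank(C) = 2.
rank(C) = 2 < n = 3, so the pair (A, B) is not completely controllable.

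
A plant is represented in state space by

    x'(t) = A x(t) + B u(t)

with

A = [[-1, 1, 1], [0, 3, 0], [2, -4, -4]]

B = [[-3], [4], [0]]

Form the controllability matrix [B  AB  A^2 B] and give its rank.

3

AB = [[7], [12], [-22]]
A^2B = [[-17], [36], [54]]
Controllability matrix C = [B  AB  A^2B] = [[-3, 7, -17], [4, 12, 36], [0, -22, 54]]
det(C) = (-3)·(12·54 - 36·(-22)) - 7·(4·54 - 36·0) + (-17)·(4·(-22) - 12·0) = (-3)·1440 - 7·216 + (-17)·(-88) = -4336 ≠ 0, so rank(C) = 3.
rank(C) = 3 = n, so the pair (A, B) is completely controllable.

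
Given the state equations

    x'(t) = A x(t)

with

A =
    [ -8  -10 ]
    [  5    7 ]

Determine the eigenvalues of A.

det(sI - A) = s^2 - (tr A)s + det A, with tr A = (-8) + 7 = -1 and det A = (-8)·7 - (-10)·5 = -56 - (-50) = -6.
So p(s) = det(sI - A) = s^2 + s - 6.
Factor s^2 + s - 6: two numbers with sum -1 and product -6 are 2 and -3, so s^2 + s - 6 = (s - 2)(s + 3).
Hence p(s) = (s - 2) (s + 3), with roots -3, 2.
At least one eigenvalue has non-negative real part, so the system is not asymptotically stable.

-3, 2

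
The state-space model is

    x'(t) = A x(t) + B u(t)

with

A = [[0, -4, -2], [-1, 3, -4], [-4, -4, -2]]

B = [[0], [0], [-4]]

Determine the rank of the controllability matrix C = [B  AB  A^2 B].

3

AB = [[8], [16], [8]]
A^2B = [[-80], [8], [-112]]
Controllability matrix C = [B  AB  A^2B] = [[0, 8, -80], [0, 16, 8], [-4, 8, -112]]
det(C) = 0·(16·(-112) - 8·8) - 8·(0·(-112) - 8·(-4)) + (-80)·(0·8 - 16·(-4)) = 0·(-1856) - 8·32 + (-80)·64 = -5376 ≠ 0, so rank(C) = 3.
rank(C) = 3 = n, so the pair (A, B) is completely controllable.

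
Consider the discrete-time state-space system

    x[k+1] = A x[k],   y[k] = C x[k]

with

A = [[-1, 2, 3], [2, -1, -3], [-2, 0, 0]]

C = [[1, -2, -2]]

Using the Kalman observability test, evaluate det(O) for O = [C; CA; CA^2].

102

CA = [[-1, 4, 9]]
CA^2 = [[-9, -6, -15]]
Observability matrix O = [C; CA; CA^2] = [[1, -2, -2], [-1, 4, 9], [-9, -6, -15]]
Expanding along the first row, det(O) = 1·(4·(-15) - 9·(-6)) - (-2)·((-1)·(-15) - 9·(-9)) + (-2)·((-1)·(-6) - 4·(-9)) = 1·(-6) - (-2)·96 + (-2)·42 = 102
Since det(O) ≠ 0, rank(O) = 3 and the system is completely observable.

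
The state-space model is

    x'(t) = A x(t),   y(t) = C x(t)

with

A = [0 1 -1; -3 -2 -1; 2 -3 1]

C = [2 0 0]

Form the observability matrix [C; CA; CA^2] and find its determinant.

CA = [[0, 2, -2]]
CA^2 = [[-10, 2, -4]]
Observability matrix O = [C; CA; CA^2] = [[2, 0, 0], [0, 2, -2], [-10, 2, -4]]
Expanding along the first row, det(O) = 2·(2·(-4) - (-2)·2) - 0·(0·(-4) - (-2)·(-10)) + 0·(0·2 - 2·(-10)) = 2·(-4) - 0·(-20) + 0·20 = -8
Since det(O) ≠ 0, rank(O) = 3 and the system is completely observable.

-8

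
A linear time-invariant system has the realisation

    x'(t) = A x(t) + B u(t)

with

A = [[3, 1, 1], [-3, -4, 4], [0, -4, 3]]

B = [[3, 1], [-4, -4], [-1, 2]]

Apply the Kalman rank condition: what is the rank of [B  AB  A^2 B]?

AB = [[4, 1], [3, 21], [13, 22]]
A^2B = [[28, 46], [28, 1], [27, -18]]
Controllability matrix C = [B  AB  A^2B] = [[3, 1, 4, 1, 28, 46], [-4, -4, 3, 21, 28, 1], [-1, 2, 13, 22, 27, -18]]
Take the 3×3 submatrix of C formed by columns 1, 2, 3: [[3, 1, 4], [-4, -4, 3], [-1, 2, 13]]. Its determinant is 3·((-4)·13 - 3·2) - 1·((-4)·13 - 3·(-1)) + 4·((-4)·2 - (-4)·(-1)) = 3·(-58) - 1·(-49) + 4·(-12) = -173 ≠ 0.
So rank(C) ≥ 3; since C has 3 rows, rank(C) = 3.
rank(C) = 3 = n, so the pair (A, B) is completely controllable.

3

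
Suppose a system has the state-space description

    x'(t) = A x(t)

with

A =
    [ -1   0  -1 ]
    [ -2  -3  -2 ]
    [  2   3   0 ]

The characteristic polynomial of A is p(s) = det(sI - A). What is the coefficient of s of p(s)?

11

Expand det(sI - A) for the 3×3 matrix.
p(s) = s^3 + 4s^2 + 11s + 6.
(Check: constant term = det(-A) = (-1)^3 det A = 6; coefficient of s^2 = -tr A = 4.)
The coefficient of s is 11.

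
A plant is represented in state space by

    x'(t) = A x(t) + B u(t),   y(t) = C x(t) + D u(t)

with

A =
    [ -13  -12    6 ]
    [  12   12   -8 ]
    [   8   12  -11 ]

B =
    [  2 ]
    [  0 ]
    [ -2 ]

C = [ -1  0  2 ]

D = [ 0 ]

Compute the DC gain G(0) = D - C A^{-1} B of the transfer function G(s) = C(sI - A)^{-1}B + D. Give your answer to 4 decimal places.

G(0) = C(-A)^{-1}B + D = -C A^{-1} B + D.
det A = -60, so A^{-1} = (1/-60)·adj(A) = [[3/5, 1, -2/5], [-17/15, -19/12, 8/15], [-4/5, -1, 1/5]]
A^{-1} B = [2, -10/3, -2]^T
C A^{-1} B = -6
G(0) = D - C A^{-1} B = 0 - (-6) = 6

6.0000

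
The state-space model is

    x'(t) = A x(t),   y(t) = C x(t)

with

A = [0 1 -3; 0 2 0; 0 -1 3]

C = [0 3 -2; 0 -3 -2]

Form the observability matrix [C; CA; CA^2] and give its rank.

2

CA = [[0, 8, -6], [0, -4, -6]]
CA^2 = [[0, 22, -18], [0, -2, -18]]
Observability matrix O = [C; CA; CA^2] = [[0, 3, -2], [0, -3, -2], [0, 8, -6], [0, -4, -6], [0, 22, -18], [0, -2, -18]]
Column 1 of O is identically zero, so rank(O) ≤ 2.
The 2×2 minor from rows 1, 2, columns 2, 3 is 3·(-2) - (-2)·(-3) = -6 - 6 = -12 ≠ 0, so rank(O) = 2.
rank(O) = 2 < n = 3, so the pair (A, C) is not completely observable.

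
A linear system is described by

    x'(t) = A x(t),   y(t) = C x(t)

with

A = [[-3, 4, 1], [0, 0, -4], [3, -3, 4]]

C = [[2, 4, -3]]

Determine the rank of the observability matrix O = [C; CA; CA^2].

3

CA = [[-15, 17, -26]]
CA^2 = [[-33, 18, -187]]
Observability matrix O = [C; CA; CA^2] = [[2, 4, -3], [-15, 17, -26], [-33, 18, -187]]
det(O) = 2·(17·(-187) - (-26)·18) - 4·((-15)·(-187) - (-26)·(-33)) + (-3)·((-15)·18 - 17·(-33)) = 2·(-2711) - 4·1947 + (-3)·291 = -14083 ≠ 0, so rank(O) = 3.
rank(O) = 3 = n, so the pair (A, C) is completely observable.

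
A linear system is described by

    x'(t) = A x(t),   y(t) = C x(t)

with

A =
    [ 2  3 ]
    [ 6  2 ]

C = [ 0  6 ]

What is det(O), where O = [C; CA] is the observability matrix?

CA = [[36, 12]]
Observability matrix O = [C; CA] = [[0, 6], [36, 12]]
det(O) = 0·12 - 6·36 = 0 - 216 = -216
Since det(O) ≠ 0, rank(O) = 2 and the system is completely observable.

-216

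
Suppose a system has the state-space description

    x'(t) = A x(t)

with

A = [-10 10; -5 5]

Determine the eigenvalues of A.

det(sI - A) = s^2 - (tr A)s + det A, with tr A = (-10) + 5 = -5 and det A = (-10)·5 - 10·(-5) = -50 - (-50) = 0.
So p(s) = det(sI - A) = s^2 + 5s.
Factor s^2 + 5s: two numbers with sum -5 and product 0 are 0 and -5, so s^2 + 5s = s(s + 5).
Hence p(s) = s (s + 5), with roots -5, 0.
At least one eigenvalue has non-negative real part, so the system is not asymptotically stable.

-5, 0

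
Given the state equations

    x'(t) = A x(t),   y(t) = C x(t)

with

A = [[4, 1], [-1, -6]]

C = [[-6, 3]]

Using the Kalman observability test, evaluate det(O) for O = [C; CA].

CA = [[-27, -24]]
Observability matrix O = [C; CA] = [[-6, 3], [-27, -24]]
det(O) = (-6)·(-24) - 3·(-27) = 144 - (-81) = 225
Since det(O) ≠ 0, rank(O) = 2 and the system is completely observable.

225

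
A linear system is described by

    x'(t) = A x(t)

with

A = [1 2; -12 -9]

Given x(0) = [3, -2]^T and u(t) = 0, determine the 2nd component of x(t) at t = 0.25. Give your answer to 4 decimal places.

-3.1751

det(sI - A) = s^2 - (tr A)s + det A, with tr A = 1 + (-9) = -8 and det A = 1·(-9) - 2·(-12) = -9 - (-24) = 15.
So p(s) = det(sI - A) = s^2 + 8s + 15.
Factor s^2 + 8s + 15: two numbers with sum -8 and product 15 are -3 and -5, so s^2 + 8s + 15 = (s + 3)(s + 5).
Hence p(s) = (s + 3) (s + 5), with roots -5, -3.
The eigenvalues -5, -3 are distinct and real, so A is diagonalisable and x(t) = e^{At} x(0) = V diag(e^{λ_i t}) V^{-1} x(0), where the columns of V are the eigenvectors.
λ = -5: A - (-5)I = [[6, 2], [-12, -4]]. Row 1 gives 6·v1 + 2·v2 = 0, so take v_1 = [-1, 3]^T.
λ = -3: A - (-3)I = [[4, 2], [-12, -6]]. Row 1 gives 4·v1 + 2·v2 = 0, so take v_2 = [-1, 2]^T.
V = [v_1 v_2] = [[-1, -1], [3, 2]] has det V = 1, so V^{-1} = adj(V)/det V = [[2, 1], [-3, -1]].
Modal coordinates z(0) = V^{-1} x(0): 2·3 + 1·(-2) = 4; (-3)·3 + (-1)·(-2) = -7; so z(0) = [4, -7]^T.
x_2(t) = Σ_i (v_i)_2 · z_i(0) · e^{λ_i t} (row 2 of V times the modal terms).
x_2(0.25) = 3·4·e^{-5·0.25} + 2·(-7)·e^{-3·0.25} = 12·0.286505 + (-14)·0.472367 = -3.1751.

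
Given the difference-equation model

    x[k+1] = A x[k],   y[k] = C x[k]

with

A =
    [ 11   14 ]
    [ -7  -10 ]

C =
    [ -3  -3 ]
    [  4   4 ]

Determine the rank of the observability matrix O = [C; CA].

1

CA = [[-12, -12], [16, 16]]
Observability matrix O = [C; CA] = [[-3, -3], [4, 4], [-12, -12], [16, 16]]
Every row of O is a scalar multiple of row 1 = [-3, -3] (multipliers 1, -4/3, 4, -16/3), so the rows span a one-dimensional space.
O ≠ 0, hence rank(O) = 1.
rank(O) = 1 < n = 2, so the pair (A, C) is not completely observable.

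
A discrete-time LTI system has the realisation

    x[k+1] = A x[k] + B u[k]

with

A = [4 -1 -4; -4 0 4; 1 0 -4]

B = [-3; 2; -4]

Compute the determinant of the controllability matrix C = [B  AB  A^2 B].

564

AB = [[2], [-4], [13]]
A^2B = [[-40], [44], [-50]]
Controllability matrix C = [B  AB  A^2B] = [[-3, 2, -40], [2, -4, 44], [-4, 13, -50]]
Expanding along the first row, det(C) = (-3)·((-4)·(-50) - 44·13) - 2·(2·(-50) - 44·(-4)) + (-40)·(2·13 - (-4)·(-4)) = (-3)·(-372) - 2·76 + (-40)·10 = 564
Since det(C) ≠ 0, rank(C) = 3 and the system is completely controllable.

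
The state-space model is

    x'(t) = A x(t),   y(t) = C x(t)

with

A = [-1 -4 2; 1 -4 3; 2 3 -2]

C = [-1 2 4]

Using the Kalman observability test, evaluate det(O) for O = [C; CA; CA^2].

-4700

CA = [[11, 8, -4]]
CA^2 = [[-11, -88, 54]]
Observability matrix O = [C; CA; CA^2] = [[-1, 2, 4], [11, 8, -4], [-11, -88, 54]]
Expanding along the first row, det(O) = (-1)·(8·54 - (-4)·(-88)) - 2·(11·54 - (-4)·(-11)) + 4·(11·(-88) - 8·(-11)) = (-1)·80 - 2·550 + 4·(-880) = -4700
Since det(O) ≠ 0, rank(O) = 3 and the system is completely observable.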